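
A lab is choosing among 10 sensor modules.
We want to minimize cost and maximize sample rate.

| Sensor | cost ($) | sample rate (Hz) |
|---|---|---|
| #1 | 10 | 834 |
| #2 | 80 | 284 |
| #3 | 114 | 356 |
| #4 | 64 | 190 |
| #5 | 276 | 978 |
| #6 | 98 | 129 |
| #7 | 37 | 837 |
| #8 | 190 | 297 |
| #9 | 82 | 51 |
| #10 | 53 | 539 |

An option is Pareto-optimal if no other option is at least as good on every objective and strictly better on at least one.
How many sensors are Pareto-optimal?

3

#1: not dominated (best cost).
#2: dominated by #1 (cost 10≤80, sample rate 834≥284).
#3: dominated by #1 (cost 10≤114, sample rate 834≥356).
#4: dominated by #1 (cost 10≤64, sample rate 834≥190).
#5: not dominated (best sample rate).
#6: dominated by #1 (cost 10≤98, sample rate 834≥129).
#7: not dominated.
#8: dominated by #1 (cost 10≤190, sample rate 834≥297).
#9: dominated by #1 (cost 10≤82, sample rate 834≥51).
#10: dominated by #1 (cost 10≤53, sample rate 834≥539).
Pareto-optimal: #1, #5, #7 → 3.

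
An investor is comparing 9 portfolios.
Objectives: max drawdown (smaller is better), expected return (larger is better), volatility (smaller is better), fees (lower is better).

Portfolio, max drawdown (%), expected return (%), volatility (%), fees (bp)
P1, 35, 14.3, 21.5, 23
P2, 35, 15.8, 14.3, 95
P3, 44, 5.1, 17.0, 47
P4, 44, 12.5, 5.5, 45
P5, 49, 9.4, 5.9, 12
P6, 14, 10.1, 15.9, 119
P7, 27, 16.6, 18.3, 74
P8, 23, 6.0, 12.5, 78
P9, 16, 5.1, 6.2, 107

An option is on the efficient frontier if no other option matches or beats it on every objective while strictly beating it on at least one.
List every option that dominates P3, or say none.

P4

P4: max drawdown 44≤44, expected return 12.5≥5.1, volatility 5.5≤17.0, fees 45≤47 — dominates P3.
Others (P1, P2, P5, P6, P7, P8, P9) are each worse than P3 on at least one objective.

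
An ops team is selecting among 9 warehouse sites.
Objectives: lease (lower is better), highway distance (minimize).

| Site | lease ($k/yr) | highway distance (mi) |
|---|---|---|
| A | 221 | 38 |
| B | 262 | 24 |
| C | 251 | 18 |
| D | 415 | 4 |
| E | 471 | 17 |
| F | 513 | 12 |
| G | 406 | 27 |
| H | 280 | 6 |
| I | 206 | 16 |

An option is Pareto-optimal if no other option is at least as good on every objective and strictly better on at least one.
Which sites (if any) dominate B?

C: lease 251≤262, highway distance 18≤24 — dominates B.
I: lease 206≤262, highway distance 16≤24 — dominates B.
Others (A, D, E, F, G, H) are each worse than B on at least one objective.

C, I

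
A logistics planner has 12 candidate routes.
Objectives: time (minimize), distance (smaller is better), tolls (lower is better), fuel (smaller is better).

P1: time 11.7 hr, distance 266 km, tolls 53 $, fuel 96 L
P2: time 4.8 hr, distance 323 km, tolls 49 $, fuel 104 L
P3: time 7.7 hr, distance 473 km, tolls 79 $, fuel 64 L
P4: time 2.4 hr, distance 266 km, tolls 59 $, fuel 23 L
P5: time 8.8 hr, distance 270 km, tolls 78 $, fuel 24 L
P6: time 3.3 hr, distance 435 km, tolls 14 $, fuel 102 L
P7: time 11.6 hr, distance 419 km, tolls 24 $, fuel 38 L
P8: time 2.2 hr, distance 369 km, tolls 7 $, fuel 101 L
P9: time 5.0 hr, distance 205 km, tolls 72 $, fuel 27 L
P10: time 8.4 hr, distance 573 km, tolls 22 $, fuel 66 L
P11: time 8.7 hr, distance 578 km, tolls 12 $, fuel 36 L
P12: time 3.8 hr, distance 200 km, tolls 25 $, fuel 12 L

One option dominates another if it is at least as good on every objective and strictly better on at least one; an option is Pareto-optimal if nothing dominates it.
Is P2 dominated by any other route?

P12 vs P2: time 3.8≤4.8, distance 200≤323, tolls 25≤49, fuel 12≤104 — P12 is at least as good on every objective and strictly better on at least one, so P12 dominates P2.

Yes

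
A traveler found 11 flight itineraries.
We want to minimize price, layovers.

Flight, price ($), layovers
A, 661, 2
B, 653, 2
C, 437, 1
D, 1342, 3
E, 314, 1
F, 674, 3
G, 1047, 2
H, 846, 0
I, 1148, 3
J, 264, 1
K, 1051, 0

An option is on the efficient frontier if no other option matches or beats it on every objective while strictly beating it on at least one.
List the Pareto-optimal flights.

H, J

A: dominated by B (price 653≤661, layovers 2≤2).
B: dominated by C (price 437≤653, layovers 1≤2).
C: dominated by E (price 314≤437, layovers 1≤1).
D: dominated by A (price 661≤1342, layovers 2≤3).
E: dominated by J (price 264≤314, layovers 1≤1).
F: dominated by A (price 661≤674, layovers 2≤3).
G: dominated by A (price 661≤1047, layovers 2≤2).
H: not dominated.
I: dominated by A (price 661≤1148, layovers 2≤3).
J: not dominated (best price).
K: dominated by H (price 846≤1051, layovers 0≤0).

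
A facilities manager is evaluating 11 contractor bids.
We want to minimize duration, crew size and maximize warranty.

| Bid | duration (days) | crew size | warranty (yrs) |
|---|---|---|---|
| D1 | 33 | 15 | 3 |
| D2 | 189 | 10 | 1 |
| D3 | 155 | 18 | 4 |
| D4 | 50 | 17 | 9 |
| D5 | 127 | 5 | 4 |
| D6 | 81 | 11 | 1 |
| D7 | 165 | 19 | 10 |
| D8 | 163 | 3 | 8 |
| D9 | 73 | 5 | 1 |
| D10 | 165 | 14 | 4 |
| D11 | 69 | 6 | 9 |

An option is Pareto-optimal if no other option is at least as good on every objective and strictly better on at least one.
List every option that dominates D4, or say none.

none

D1: worse on warranty (3 vs 9).
D2: worse on duration (189 vs 50).
D3: worse on duration (155 vs 50).
D5: worse on duration (127 vs 50).
D6: worse on duration (81 vs 50).
D7: worse on duration (165 vs 50).
D8: worse on duration (163 vs 50).
D9: worse on duration (73 vs 50).
D10: worse on duration (165 vs 50).
D11: worse on duration (69 vs 50).
No option dominates D4.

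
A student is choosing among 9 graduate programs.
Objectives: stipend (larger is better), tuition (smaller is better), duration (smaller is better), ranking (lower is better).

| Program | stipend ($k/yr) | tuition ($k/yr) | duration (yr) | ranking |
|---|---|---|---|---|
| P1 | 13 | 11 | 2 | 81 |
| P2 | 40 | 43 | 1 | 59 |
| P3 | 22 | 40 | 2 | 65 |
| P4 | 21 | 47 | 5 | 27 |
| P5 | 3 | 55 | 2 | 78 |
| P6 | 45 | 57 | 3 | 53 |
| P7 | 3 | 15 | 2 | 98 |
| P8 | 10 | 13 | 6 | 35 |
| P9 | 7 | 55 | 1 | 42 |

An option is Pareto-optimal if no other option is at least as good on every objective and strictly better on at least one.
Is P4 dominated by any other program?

P1: worse on stipend (13 vs 21).
P2: worse on ranking (59 vs 27).
P3: worse on ranking (65 vs 27).
P5: worse on stipend (3 vs 21).
P6: worse on tuition (57 vs 47).
P7: worse on stipend (3 vs 21).
P8: worse on stipend (10 vs 21).
P9: worse on stipend (7 vs 21).
No option is at least as good as P4 on every objective and strictly better on one.

No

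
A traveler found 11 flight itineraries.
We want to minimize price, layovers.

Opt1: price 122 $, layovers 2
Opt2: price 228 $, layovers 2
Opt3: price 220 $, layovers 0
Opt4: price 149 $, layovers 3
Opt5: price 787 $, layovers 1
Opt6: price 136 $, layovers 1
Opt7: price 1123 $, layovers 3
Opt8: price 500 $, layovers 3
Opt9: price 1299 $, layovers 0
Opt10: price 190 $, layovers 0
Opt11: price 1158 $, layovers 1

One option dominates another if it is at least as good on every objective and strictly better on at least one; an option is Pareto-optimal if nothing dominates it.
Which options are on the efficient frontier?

Opt1, Opt6, Opt10

Opt1: not dominated (best price).
Opt2: dominated by Opt1 (price 122≤228, layovers 2≤2).
Opt3: dominated by Opt10 (price 190≤220, layovers 0≤0).
Opt4: dominated by Opt1 (price 122≤149, layovers 2≤3).
Opt5: dominated by Opt3 (price 220≤787, layovers 0≤1).
Opt6: not dominated.
Opt7: dominated by Opt1 (price 122≤1123, layovers 2≤3).
Opt8: dominated by Opt1 (price 122≤500, layovers 2≤3).
Opt9: dominated by Opt3 (price 220≤1299, layovers 0≤0).
Opt10: not dominated.
Opt11: dominated by Opt3 (price 220≤1158, layovers 0≤1).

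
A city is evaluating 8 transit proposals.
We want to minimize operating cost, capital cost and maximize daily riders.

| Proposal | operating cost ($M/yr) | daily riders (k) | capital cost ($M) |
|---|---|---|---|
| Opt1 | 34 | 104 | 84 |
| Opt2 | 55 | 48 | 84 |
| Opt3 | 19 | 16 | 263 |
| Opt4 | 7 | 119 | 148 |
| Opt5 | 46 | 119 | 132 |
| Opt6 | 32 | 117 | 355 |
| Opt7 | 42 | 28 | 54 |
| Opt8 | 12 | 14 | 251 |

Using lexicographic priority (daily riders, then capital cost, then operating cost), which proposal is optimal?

First maximize daily riders: best is 119, kept {Opt4, Opt5}.
Then minimize capital cost: best is 132, kept {Opt5}.

Opt5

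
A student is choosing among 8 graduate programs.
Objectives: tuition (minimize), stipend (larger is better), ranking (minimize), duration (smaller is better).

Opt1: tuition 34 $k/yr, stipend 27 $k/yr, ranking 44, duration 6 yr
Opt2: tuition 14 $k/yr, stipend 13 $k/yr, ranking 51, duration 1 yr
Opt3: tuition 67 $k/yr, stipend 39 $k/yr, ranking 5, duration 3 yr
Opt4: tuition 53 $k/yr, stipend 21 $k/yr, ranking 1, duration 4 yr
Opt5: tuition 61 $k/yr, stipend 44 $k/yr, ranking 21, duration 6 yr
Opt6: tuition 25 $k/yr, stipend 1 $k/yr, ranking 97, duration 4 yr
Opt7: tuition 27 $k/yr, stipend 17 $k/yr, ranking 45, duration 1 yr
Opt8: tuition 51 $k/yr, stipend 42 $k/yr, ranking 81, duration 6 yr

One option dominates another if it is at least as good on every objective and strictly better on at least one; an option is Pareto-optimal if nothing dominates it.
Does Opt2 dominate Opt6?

Yes

Opt2 vs Opt6: tuition 14≤25, stipend 13≥1, ranking 51≤97, duration 1≤4 — Opt2 is at least as good on every objective with at least one strict improvement.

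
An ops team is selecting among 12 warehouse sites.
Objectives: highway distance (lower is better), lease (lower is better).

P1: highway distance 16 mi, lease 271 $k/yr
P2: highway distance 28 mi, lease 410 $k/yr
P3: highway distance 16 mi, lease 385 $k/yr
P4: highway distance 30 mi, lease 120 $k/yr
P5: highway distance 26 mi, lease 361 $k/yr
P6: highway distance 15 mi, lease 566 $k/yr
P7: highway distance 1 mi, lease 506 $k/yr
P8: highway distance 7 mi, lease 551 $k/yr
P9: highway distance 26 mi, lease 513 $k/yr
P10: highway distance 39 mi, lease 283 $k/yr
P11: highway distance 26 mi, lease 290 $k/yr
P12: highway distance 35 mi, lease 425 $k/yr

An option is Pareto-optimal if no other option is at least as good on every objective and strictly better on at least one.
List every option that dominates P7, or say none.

P1: worse on highway distance (16 vs 1).
P2: worse on highway distance (28 vs 1).
P3: worse on highway distance (16 vs 1).
P4: worse on highway distance (30 vs 1).
P5: worse on highway distance (26 vs 1).
P6: worse on highway distance (15 vs 1).
P8: worse on highway distance (7 vs 1).
P9: worse on highway distance (26 vs 1).
P10: worse on highway distance (39 vs 1).
P11: worse on highway distance (26 vs 1).
P12: worse on highway distance (35 vs 1).
No option dominates P7.

none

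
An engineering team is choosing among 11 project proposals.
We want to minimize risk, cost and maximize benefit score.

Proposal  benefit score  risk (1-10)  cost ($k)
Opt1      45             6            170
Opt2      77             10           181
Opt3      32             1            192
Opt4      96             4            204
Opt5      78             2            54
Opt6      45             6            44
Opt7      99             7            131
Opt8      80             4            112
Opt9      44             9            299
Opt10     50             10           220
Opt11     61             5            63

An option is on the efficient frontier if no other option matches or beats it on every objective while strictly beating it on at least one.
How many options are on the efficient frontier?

6

Opt1: dominated by Opt5 (benefit score 78≥45, risk 2≤6, cost 54≤170).
Opt2: dominated by Opt5 (benefit score 78≥77, risk 2≤10, cost 54≤181).
Opt3: not dominated (best risk).
Opt4: not dominated.
Opt5: not dominated.
Opt6: not dominated (best cost).
Opt7: not dominated (best benefit score).
Opt8: not dominated.
Opt9: dominated by Opt1 (benefit score 45≥44, risk 6≤9, cost 170≤299).
Opt10: dominated by Opt2 (benefit score 77≥50, risk 10≤10, cost 181≤220).
Opt11: dominated by Opt5 (benefit score 78≥61, risk 2≤5, cost 54≤63).
Pareto-optimal: Opt3, Opt4, Opt5, Opt6, Opt7, Opt8 → 6.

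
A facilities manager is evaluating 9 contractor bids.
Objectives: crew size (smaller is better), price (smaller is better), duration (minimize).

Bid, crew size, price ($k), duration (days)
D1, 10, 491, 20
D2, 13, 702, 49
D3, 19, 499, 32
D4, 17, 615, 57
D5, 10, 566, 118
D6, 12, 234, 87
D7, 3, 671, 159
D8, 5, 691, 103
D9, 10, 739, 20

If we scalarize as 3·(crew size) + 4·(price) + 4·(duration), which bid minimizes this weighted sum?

D6

D1: 3·10 + 4·491 + 4·20 = 2074
D2: 3·13 + 4·702 + 4·49 = 3043
D3: 3·19 + 4·499 + 4·32 = 2181
D4: 3·17 + 4·615 + 4·57 = 2739
D5: 3·10 + 4·566 + 4·118 = 2766
D6: 3·12 + 4·234 + 4·87 = 1320
D7: 3·3 + 4·671 + 4·159 = 3329
D8: 3·5 + 4·691 + 4·103 = 3191
D9: 3·10 + 4·739 + 4·20 = 3066
Lowest: D6 at 1320.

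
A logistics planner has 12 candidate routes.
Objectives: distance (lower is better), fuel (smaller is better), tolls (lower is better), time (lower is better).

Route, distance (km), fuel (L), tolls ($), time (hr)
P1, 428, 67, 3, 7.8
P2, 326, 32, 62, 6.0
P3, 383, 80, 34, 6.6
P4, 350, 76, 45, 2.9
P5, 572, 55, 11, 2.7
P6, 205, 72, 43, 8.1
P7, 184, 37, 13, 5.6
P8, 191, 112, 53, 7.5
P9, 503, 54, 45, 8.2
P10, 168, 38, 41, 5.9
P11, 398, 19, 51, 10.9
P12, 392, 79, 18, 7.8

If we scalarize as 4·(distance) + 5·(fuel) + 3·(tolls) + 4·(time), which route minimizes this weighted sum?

P1: 4·428 + 5·67 + 3·3 + 4·7.8 = 2087.2
P2: 4·326 + 5·32 + 3·62 + 4·6.0 = 1674.0
P3: 4·383 + 5·80 + 3·34 + 4·6.6 = 2060.4
P4: 4·350 + 5·76 + 3·45 + 4·2.9 = 1926.6
P5: 4·572 + 5·55 + 3·11 + 4·2.7 = 2606.8
P6: 4·205 + 5·72 + 3·43 + 4·8.1 = 1341.4
P7: 4·184 + 5·37 + 3·13 + 4·5.6 = 982.4
P8: 4·191 + 5·112 + 3·53 + 4·7.5 = 1513.0
P9: 4·503 + 5·54 + 3·45 + 4·8.2 = 2449.8
P10: 4·168 + 5·38 + 3·41 + 4·5.9 = 1008.6
P11: 4·398 + 5·19 + 3·51 + 4·10.9 = 1883.6
P12: 4·392 + 5·79 + 3·18 + 4·7.8 = 2048.2
Lowest: P7 at 982.4.

P7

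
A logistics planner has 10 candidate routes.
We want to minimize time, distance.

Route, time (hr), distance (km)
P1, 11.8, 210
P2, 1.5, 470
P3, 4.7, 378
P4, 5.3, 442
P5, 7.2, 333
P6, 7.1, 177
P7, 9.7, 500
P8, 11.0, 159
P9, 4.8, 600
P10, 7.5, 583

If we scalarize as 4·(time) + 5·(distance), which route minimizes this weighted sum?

P1: 4·11.8 + 5·210 = 1097.2
P2: 4·1.5 + 5·470 = 2356.0
P3: 4·4.7 + 5·378 = 1908.8
P4: 4·5.3 + 5·442 = 2231.2
P5: 4·7.2 + 5·333 = 1693.8
P6: 4·7.1 + 5·177 = 913.4
P7: 4·9.7 + 5·500 = 2538.8
P8: 4·11.0 + 5·159 = 839.0
P9: 4·4.8 + 5·600 = 3019.2
P10: 4·7.5 + 5·583 = 2945.0
Lowest: P8 at 839.0.

P8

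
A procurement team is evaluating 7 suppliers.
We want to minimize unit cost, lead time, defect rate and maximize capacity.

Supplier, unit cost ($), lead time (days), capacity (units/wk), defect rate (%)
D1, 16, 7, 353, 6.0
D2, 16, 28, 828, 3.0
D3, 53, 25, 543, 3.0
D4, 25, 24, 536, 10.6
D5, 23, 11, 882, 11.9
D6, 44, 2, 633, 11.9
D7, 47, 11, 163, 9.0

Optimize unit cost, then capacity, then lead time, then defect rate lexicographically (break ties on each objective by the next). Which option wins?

D2

First minimize unit cost: best is 16, kept {D1, D2}.
Then maximize capacity: best is 828, kept {D2}.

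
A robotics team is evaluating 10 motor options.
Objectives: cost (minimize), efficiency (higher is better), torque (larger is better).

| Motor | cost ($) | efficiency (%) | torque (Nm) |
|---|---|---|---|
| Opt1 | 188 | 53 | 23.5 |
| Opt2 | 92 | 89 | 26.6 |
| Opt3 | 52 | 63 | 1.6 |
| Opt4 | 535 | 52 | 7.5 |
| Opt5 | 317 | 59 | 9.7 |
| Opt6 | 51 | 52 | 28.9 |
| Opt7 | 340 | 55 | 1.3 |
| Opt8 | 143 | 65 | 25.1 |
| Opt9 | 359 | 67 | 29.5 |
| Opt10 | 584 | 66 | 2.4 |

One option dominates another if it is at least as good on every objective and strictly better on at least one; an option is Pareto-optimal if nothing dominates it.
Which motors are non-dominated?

Opt2, Opt3, Opt6, Opt9

Opt1: dominated by Opt2 (cost 92≤188, efficiency 89≥53, torque 26.6≥23.5).
Opt2: not dominated (best efficiency).
Opt3: not dominated.
Opt4: dominated by Opt1 (cost 188≤535, efficiency 53≥52, torque 23.5≥7.5).
Opt5: dominated by Opt2 (cost 92≤317, efficiency 89≥59, torque 26.6≥9.7).
Opt6: not dominated (best cost).
Opt7: dominated by Opt2 (cost 92≤340, efficiency 89≥55, torque 26.6≥1.3).
Opt8: dominated by Opt2 (cost 92≤143, efficiency 89≥65, torque 26.6≥25.1).
Opt9: not dominated (best torque).
Opt10: dominated by Opt2 (cost 92≤584, efficiency 89≥66, torque 26.6≥2.4).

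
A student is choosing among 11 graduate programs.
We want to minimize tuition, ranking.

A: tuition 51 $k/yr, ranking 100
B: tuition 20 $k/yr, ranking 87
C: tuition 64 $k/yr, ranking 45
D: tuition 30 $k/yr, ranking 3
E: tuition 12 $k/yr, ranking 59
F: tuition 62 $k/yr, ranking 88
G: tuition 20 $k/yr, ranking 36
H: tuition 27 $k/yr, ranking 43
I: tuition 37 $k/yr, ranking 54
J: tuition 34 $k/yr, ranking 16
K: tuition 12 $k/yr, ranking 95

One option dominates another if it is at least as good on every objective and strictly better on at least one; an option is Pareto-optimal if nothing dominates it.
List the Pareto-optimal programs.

A: dominated by B (tuition 20≤51, ranking 87≤100).
B: dominated by E (tuition 12≤20, ranking 59≤87).
C: dominated by D (tuition 30≤64, ranking 3≤45).
D: not dominated (best ranking).
E: not dominated.
F: dominated by B (tuition 20≤62, ranking 87≤88).
G: not dominated.
H: dominated by G (tuition 20≤27, ranking 36≤43).
I: dominated by D (tuition 30≤37, ranking 3≤54).
J: dominated by D (tuition 30≤34, ranking 3≤16).
K: dominated by E (tuition 12≤12, ranking 59≤95).

D, E, G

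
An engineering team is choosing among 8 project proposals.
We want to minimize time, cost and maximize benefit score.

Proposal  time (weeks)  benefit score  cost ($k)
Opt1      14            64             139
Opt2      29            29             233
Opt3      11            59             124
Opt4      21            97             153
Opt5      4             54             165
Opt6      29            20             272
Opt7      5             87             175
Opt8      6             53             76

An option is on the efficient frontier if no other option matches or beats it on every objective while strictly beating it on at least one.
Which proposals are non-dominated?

Opt1: not dominated.
Opt2: dominated by Opt1 (time 14≤29, benefit score 64≥29, cost 139≤233).
Opt3: not dominated.
Opt4: not dominated (best benefit score).
Opt5: not dominated (best time).
Opt6: dominated by Opt1 (time 14≤29, benefit score 64≥20, cost 139≤272).
Opt7: not dominated.
Opt8: not dominated (best cost).

Opt1, Opt3, Opt4, Opt5, Opt7, Opt8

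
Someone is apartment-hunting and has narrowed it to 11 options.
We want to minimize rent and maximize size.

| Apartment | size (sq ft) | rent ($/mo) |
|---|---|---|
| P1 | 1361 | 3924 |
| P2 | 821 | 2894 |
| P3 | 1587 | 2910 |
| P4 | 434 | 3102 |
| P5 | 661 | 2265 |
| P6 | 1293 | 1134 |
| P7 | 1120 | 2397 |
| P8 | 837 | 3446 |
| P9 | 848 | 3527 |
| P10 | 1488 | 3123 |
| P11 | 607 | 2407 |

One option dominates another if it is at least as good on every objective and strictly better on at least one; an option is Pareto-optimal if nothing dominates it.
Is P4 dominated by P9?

No

P9 vs P4: P9 is worse on rent (3527 vs 3102), so it does not dominate P4.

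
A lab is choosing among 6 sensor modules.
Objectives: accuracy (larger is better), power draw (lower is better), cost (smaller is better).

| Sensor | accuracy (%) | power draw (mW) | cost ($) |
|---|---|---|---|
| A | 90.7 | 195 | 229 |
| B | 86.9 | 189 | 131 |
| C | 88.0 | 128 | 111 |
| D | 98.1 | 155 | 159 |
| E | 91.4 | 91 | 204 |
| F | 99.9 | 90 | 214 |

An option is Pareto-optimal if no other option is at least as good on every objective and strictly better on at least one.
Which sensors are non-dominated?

A: dominated by D (accuracy 98.1≥90.7, power draw 155≤195, cost 159≤229).
B: dominated by C (accuracy 88.0≥86.9, power draw 128≤189, cost 111≤131).
C: not dominated (best cost).
D: not dominated.
E: not dominated.
F: not dominated (best accuracy).

C, D, E, F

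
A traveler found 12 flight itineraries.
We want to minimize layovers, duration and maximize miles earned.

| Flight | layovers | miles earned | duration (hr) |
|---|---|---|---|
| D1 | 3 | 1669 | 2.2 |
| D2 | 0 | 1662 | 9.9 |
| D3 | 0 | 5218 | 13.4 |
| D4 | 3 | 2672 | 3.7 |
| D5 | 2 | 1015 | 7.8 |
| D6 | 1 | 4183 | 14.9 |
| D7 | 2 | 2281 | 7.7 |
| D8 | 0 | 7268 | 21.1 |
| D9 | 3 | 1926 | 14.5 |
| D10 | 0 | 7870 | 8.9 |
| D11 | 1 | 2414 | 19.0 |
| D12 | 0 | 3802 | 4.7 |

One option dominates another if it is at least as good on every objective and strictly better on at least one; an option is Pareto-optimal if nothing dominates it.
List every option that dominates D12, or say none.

none

D1: worse on layovers (3 vs 0).
D2: worse on miles earned (1662 vs 3802).
D3: worse on duration (13.4 vs 4.7).
D4: worse on layovers (3 vs 0).
D5: worse on layovers (2 vs 0).
D6: worse on layovers (1 vs 0).
D7: worse on layovers (2 vs 0).
D8: worse on duration (21.1 vs 4.7).
D9: worse on layovers (3 vs 0).
D10: worse on duration (8.9 vs 4.7).
D11: worse on layovers (1 vs 0).
No option dominates D12.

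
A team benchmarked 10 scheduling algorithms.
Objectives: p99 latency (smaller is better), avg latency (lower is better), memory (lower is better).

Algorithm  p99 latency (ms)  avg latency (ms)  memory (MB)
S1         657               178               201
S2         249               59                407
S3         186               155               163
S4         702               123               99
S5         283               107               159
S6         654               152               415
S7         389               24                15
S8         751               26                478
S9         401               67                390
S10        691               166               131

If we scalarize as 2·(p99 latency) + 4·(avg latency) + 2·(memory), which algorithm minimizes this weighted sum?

S7

S1: 2·657 + 4·178 + 2·201 = 2428
S2: 2·249 + 4·59 + 2·407 = 1548
S3: 2·186 + 4·155 + 2·163 = 1318
S4: 2·702 + 4·123 + 2·99 = 2094
S5: 2·283 + 4·107 + 2·159 = 1312
S6: 2·654 + 4·152 + 2·415 = 2746
S7: 2·389 + 4·24 + 2·15 = 904
S8: 2·751 + 4·26 + 2·478 = 2562
S9: 2·401 + 4·67 + 2·390 = 1850
S10: 2·691 + 4·166 + 2·131 = 2308
Lowest: S7 at 904.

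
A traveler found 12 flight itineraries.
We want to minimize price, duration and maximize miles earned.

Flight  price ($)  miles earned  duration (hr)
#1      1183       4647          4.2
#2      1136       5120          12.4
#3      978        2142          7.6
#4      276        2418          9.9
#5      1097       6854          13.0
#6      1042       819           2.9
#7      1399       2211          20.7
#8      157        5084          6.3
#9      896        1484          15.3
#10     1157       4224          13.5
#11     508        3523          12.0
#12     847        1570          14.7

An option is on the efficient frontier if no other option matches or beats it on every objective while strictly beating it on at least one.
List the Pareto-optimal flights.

#1: not dominated.
#2: not dominated.
#3: dominated by #8 (price 157≤978, miles earned 5084≥2142, duration 6.3≤7.6).
#4: dominated by #8 (price 157≤276, miles earned 5084≥2418, duration 6.3≤9.9).
#5: not dominated (best miles earned).
#6: not dominated (best duration).
#7: dominated by #1 (price 1183≤1399, miles earned 4647≥2211, duration 4.2≤20.7).
#8: not dominated (best price).
#9: dominated by #4 (price 276≤896, miles earned 2418≥1484, duration 9.9≤15.3).
#10: dominated by #2 (price 1136≤1157, miles earned 5120≥4224, duration 12.4≤13.5).
#11: dominated by #8 (price 157≤508, miles earned 5084≥3523, duration 6.3≤12.0).
#12: dominated by #4 (price 276≤847, miles earned 2418≥1570, duration 9.9≤14.7).

#1, #2, #5, #6, #8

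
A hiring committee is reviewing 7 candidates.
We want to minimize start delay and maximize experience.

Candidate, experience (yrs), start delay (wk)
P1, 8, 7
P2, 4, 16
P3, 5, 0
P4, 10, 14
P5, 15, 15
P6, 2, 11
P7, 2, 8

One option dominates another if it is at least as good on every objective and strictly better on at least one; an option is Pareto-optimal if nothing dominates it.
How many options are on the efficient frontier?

4

P1: not dominated.
P2: dominated by P1 (experience 8≥4, start delay 7≤16).
P3: not dominated (best start delay).
P4: not dominated.
P5: not dominated (best experience).
P6: dominated by P1 (experience 8≥2, start delay 7≤11).
P7: dominated by P1 (experience 8≥2, start delay 7≤8).
Pareto-optimal: P1, P3, P4, P5 → 4.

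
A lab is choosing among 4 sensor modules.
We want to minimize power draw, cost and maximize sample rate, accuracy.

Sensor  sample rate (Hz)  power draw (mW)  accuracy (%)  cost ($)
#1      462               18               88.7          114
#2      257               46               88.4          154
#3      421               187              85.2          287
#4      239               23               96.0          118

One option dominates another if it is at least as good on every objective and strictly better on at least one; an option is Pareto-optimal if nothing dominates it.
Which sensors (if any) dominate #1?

none

#2: worse on sample rate (257 vs 462).
#3: worse on sample rate (421 vs 462).
#4: worse on sample rate (239 vs 462).
No option dominates #1.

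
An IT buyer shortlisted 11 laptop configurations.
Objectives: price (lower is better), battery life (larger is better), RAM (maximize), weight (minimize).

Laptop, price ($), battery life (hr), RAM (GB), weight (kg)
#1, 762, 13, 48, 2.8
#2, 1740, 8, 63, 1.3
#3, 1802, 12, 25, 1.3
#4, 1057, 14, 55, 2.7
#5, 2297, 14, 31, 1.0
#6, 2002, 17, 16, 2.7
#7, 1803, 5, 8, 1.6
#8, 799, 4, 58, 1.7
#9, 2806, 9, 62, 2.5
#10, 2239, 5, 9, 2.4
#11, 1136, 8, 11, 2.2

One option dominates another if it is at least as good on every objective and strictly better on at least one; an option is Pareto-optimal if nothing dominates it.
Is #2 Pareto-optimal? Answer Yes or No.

#1: worse on RAM (48 vs 63).
#3: worse on price (1802 vs 1740).
#4: worse on RAM (55 vs 63).
#5: worse on price (2297 vs 1740).
#6: worse on price (2002 vs 1740).
#7: worse on price (1803 vs 1740).
#8: worse on battery life (4 vs 8).
#9: worse on price (2806 vs 1740).
#10: worse on price (2239 vs 1740).
#11: worse on RAM (11 vs 63).
No option is at least as good as #2 on every objective and strictly better on one.

Yes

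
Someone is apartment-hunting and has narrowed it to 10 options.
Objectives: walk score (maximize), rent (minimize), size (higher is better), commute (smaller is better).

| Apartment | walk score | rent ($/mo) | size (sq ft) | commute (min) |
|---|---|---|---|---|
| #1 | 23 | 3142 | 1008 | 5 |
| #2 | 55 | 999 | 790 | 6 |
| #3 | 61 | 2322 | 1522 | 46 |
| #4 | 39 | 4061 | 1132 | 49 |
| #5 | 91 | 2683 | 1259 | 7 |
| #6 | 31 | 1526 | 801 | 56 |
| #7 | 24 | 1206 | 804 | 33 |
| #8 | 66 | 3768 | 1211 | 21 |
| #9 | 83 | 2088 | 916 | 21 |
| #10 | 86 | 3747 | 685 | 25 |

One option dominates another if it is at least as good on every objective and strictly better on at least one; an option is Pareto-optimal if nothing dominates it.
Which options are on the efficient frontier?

#1, #2, #3, #5, #6, #7, #9

#1: not dominated (best commute).
#2: not dominated (best rent).
#3: not dominated (best size).
#4: dominated by #3 (walk score 61≥39, rent 2322≤4061, size 1522≥1132, commute 46≤49).
#5: not dominated (best walk score).
#6: not dominated.
#7: not dominated.
#8: dominated by #5 (walk score 91≥66, rent 2683≤3768, size 1259≥1211, commute 7≤21).
#9: not dominated.
#10: dominated by #5 (walk score 91≥86, rent 2683≤3747, size 1259≥685, commute 7≤25).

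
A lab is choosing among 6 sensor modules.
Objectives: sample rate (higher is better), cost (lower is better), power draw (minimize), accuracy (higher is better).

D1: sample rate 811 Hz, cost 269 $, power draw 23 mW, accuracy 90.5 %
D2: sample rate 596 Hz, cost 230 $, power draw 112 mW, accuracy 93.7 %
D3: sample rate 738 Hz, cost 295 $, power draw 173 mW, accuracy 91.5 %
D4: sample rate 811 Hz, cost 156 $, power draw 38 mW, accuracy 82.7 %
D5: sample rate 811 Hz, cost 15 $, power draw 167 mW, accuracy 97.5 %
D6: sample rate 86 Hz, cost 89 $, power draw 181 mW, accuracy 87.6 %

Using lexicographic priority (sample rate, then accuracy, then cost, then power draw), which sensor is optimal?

D5

First maximize sample rate: best is 811, kept {D1, D4, D5}.
Then maximize accuracy: best is 97.5, kept {D5}.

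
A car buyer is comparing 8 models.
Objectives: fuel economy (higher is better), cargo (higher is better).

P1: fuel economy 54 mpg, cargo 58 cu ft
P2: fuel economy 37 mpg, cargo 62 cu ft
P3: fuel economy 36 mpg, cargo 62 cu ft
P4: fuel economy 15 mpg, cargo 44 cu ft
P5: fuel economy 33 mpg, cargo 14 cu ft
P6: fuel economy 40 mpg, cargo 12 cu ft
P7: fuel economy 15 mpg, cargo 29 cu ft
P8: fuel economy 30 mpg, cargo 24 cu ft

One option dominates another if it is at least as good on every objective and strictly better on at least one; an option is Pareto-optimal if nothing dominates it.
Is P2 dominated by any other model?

P1: worse on cargo (58 vs 62).
P3: worse on fuel economy (36 vs 37).
P4: worse on fuel economy (15 vs 37).
P5: worse on fuel economy (33 vs 37).
P6: worse on cargo (12 vs 62).
P7: worse on fuel economy (15 vs 37).
P8: worse on fuel economy (30 vs 37).
No option is at least as good as P2 on every objective and strictly better on one.

No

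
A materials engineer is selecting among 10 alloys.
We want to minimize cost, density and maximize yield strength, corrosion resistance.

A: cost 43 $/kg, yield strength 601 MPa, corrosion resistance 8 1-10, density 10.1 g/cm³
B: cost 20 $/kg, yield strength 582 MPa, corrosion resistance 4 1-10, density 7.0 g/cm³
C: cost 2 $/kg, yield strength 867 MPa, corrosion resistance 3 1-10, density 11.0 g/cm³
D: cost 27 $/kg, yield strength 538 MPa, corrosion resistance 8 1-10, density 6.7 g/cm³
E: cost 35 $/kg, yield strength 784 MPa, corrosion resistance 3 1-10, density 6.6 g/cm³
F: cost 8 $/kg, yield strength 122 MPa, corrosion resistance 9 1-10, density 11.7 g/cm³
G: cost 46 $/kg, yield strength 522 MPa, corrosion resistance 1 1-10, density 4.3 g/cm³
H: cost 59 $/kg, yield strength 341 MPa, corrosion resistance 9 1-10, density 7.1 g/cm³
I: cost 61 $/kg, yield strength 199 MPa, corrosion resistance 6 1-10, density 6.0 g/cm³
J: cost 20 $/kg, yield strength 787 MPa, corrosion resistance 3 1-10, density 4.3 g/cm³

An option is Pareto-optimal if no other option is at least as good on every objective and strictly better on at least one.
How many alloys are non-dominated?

A: not dominated.
B: not dominated.
C: not dominated (best cost).
D: not dominated.
E: dominated by J (cost 20≤35, yield strength 787≥784, corrosion resistance 3≥3, density 4.3≤6.6).
F: not dominated.
G: dominated by J (cost 20≤46, yield strength 787≥522, corrosion resistance 3≥1, density 4.3≤4.3).
H: not dominated.
I: not dominated.
J: not dominated.
Pareto-optimal: A, B, C, D, F, H, I, J → 8.

8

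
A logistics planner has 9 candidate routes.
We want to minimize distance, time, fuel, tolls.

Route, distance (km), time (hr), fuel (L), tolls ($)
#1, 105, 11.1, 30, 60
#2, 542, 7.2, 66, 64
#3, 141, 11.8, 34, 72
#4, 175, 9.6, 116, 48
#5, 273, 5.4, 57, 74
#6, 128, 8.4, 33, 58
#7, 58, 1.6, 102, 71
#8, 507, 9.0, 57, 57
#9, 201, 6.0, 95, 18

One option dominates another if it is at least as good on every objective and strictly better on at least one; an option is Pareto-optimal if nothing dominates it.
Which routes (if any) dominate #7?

none

#1: worse on distance (105 vs 58).
#2: worse on distance (542 vs 58).
#3: worse on distance (141 vs 58).
#4: worse on distance (175 vs 58).
#5: worse on distance (273 vs 58).
#6: worse on distance (128 vs 58).
#8: worse on distance (507 vs 58).
#9: worse on distance (201 vs 58).
No option dominates #7.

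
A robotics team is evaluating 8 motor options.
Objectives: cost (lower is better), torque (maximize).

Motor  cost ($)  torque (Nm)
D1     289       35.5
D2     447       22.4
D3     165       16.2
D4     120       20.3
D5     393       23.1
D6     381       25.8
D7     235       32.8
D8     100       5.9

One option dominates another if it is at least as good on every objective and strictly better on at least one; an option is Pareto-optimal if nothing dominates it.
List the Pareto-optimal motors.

D1: not dominated (best torque).
D2: dominated by D1 (cost 289≤447, torque 35.5≥22.4).
D3: dominated by D4 (cost 120≤165, torque 20.3≥16.2).
D4: not dominated.
D5: dominated by D1 (cost 289≤393, torque 35.5≥23.1).
D6: dominated by D1 (cost 289≤381, torque 35.5≥25.8).
D7: not dominated.
D8: not dominated (best cost).

D1, D4, D7, D8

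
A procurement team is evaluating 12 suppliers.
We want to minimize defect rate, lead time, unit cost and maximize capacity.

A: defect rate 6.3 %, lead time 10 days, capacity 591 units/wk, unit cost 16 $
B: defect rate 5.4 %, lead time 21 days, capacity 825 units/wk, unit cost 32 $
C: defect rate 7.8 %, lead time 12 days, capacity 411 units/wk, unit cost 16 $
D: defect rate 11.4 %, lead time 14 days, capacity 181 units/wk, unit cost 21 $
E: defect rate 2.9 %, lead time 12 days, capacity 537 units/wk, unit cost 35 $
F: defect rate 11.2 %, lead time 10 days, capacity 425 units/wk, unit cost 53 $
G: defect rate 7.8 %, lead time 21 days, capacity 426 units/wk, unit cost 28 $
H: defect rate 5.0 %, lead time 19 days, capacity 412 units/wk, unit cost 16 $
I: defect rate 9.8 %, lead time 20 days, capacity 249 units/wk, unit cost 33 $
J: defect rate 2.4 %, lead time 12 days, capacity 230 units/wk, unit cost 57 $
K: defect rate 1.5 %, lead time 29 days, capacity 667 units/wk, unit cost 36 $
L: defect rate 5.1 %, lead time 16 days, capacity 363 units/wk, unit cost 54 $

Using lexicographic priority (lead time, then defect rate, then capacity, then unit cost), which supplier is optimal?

A

First minimize lead time: best is 10, kept {A, F}.
Then minimize defect rate: best is 6.3, kept {A}.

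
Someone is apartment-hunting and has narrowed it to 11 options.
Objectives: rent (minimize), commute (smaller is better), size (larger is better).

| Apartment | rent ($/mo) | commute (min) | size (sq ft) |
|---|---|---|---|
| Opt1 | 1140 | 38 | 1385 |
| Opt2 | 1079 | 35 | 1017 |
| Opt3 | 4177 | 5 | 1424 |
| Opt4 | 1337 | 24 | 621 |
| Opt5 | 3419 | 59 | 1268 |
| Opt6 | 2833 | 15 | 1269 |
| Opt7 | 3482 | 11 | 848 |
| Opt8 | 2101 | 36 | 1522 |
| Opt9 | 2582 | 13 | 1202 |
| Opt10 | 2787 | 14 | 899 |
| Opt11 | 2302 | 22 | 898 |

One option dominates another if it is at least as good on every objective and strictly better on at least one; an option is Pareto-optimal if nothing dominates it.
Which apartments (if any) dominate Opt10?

Opt9: rent 2582≤2787, commute 13≤14, size 1202≥899 — dominates Opt10.
Others (Opt1, Opt2, Opt3, Opt4, Opt5, Opt6, Opt7, Opt8, Opt11) are each worse than Opt10 on at least one objective.

Opt9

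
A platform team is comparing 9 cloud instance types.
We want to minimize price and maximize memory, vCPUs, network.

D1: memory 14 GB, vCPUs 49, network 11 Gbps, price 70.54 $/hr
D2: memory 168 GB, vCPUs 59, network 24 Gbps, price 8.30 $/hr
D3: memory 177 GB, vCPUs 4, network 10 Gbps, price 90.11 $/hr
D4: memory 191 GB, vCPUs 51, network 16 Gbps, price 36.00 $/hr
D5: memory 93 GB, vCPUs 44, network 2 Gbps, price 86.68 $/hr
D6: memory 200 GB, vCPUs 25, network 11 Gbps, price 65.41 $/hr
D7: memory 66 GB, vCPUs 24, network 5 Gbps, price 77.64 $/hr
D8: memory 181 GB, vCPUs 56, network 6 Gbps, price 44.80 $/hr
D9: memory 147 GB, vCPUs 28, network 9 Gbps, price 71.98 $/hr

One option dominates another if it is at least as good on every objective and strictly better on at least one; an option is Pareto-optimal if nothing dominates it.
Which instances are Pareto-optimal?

D1: dominated by D2 (memory 168≥14, vCPUs 59≥49, network 24≥11, price 8.30≤70.54).
D2: not dominated (best vCPUs).
D3: dominated by D4 (memory 191≥177, vCPUs 51≥4, network 16≥10, price 36.00≤90.11).
D4: not dominated.
D5: dominated by D2 (memory 168≥93, vCPUs 59≥44, network 24≥2, price 8.30≤86.68).
D6: not dominated (best memory).
D7: dominated by D2 (memory 168≥66, vCPUs 59≥24, network 24≥5, price 8.30≤77.64).
D8: not dominated.
D9: dominated by D2 (memory 168≥147, vCPUs 59≥28, network 24≥9, price 8.30≤71.98).

D2, D4, D6, D8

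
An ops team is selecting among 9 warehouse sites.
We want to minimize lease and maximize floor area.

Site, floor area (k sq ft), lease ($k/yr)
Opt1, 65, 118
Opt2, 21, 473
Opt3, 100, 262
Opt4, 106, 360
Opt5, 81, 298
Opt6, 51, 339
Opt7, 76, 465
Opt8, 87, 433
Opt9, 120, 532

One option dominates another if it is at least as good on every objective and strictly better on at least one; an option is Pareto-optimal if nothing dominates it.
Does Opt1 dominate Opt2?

Yes

Opt1 vs Opt2: floor area 65≥21, lease 118≤473 — Opt1 is at least as good on every objective with at least one strict improvement.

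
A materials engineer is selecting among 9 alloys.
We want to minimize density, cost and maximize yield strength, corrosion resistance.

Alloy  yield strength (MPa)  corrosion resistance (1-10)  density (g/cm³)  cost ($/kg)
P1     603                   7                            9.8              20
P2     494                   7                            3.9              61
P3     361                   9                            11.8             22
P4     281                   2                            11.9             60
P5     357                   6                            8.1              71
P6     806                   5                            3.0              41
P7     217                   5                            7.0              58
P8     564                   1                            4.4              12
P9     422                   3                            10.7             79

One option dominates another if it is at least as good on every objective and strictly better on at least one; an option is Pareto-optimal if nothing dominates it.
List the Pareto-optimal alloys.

P1: not dominated.
P2: not dominated.
P3: not dominated (best corrosion resistance).
P4: dominated by P1 (yield strength 603≥281, corrosion resistance 7≥2, density 9.8≤11.9, cost 20≤60).
P5: dominated by P2 (yield strength 494≥357, corrosion resistance 7≥6, density 3.9≤8.1, cost 61≤71).
P6: not dominated (best yield strength).
P7: dominated by P6 (yield strength 806≥217, corrosion resistance 5≥5, density 3.0≤7.0, cost 41≤58).
P8: not dominated (best cost).
P9: dominated by P1 (yield strength 603≥422, corrosion resistance 7≥3, density 9.8≤10.7, cost 20≤79).

P1, P2, P3, P6, P8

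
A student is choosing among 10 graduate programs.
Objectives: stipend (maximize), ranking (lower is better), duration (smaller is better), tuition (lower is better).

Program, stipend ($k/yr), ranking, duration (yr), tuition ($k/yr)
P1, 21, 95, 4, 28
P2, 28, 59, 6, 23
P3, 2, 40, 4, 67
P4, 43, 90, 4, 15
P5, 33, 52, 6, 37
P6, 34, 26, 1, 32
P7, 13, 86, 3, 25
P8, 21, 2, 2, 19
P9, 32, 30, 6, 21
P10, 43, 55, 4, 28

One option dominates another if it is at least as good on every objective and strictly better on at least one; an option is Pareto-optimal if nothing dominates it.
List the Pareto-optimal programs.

P1: dominated by P4 (stipend 43≥21, ranking 90≤95, duration 4≤4, tuition 15≤28).
P2: dominated by P9 (stipend 32≥28, ranking 30≤59, duration 6≤6, tuition 21≤23).
P3: dominated by P6 (stipend 34≥2, ranking 26≤40, duration 1≤4, tuition 32≤67).
P4: not dominated (best tuition).
P5: dominated by P6 (stipend 34≥33, ranking 26≤52, duration 1≤6, tuition 32≤37).
P6: not dominated (best duration).
P7: dominated by P8 (stipend 21≥13, ranking 2≤86, duration 2≤3, tuition 19≤25).
P8: not dominated (best ranking).
P9: not dominated.
P10: not dominated.

P4, P6, P8, P9, P10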